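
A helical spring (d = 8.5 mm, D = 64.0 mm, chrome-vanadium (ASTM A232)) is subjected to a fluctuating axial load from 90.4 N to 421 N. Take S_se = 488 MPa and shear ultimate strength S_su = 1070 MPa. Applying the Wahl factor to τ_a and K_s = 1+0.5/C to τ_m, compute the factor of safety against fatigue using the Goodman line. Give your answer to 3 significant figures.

5.71

C = D/d = 64.0/8.5 = 7.5294; K_W = (4C−1)/(4C−4)+0.615/C = 1.1965; K_s = 1+0.5/C = 1.0664
F_a = (F_max−F_min)/2 = 165.3 N; F_m = (F_max+F_min)/2 = 255.7 N
τ_a = K_W·8F_aD/(πd³) = 1.1965 × 43.867 = 52.489 MPa
τ_m = K_s·8F_mD/(πd³) = 1.0664 × 67.857 = 72.363 MPa
Goodman: 1/n_f = τ_a/S_se + τ_m/S_su = 52.489/488 + 72.363/1070 = 0.10756 + 0.06763 = 0.17519
n_f = 1/0.17519 = 5.708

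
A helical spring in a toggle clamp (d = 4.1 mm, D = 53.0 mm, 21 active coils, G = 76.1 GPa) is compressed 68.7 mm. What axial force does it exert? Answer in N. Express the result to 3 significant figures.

59.1 N

k = Gd⁴/(8D³N_a) = (76.1×10³)(4.1⁴)/(8·53.0³·21) = 0.85977 N/mm
F = k·δ = 0.85977 × 68.7 = 59.066 N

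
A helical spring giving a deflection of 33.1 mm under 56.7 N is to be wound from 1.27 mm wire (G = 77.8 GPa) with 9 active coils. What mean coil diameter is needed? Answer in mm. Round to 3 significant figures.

11.8 mm

Required rate k = F/δ = 56.7/33.1 = 1.713 N/mm
D = (Gd⁴/(8N_a·k))^(1/3) = (77.8×10³·1.27⁴/(8·9·1.713))^(1/3)
  = (1640.99)^(1/3) = 11.7951 mm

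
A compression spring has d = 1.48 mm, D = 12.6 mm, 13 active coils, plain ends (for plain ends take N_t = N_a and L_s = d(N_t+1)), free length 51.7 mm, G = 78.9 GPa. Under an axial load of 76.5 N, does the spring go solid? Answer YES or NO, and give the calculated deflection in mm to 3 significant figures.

YES, δ = 42.0 mm

k = Gd⁴/(8D³N_a) = (78.9×10³)(1.48⁴)/(8·12.6³·13) = 1.8196 N/mm
N_t = 13; L_s = 1.48·14 = 20.72 mm; δ_solid = L₀ − L_s = 51.7 − 20.72 = 30.98 mm
δ = F/k = 76.5/1.8196 = 42.042 mm
δ ≥ δ_solid → spring goes solid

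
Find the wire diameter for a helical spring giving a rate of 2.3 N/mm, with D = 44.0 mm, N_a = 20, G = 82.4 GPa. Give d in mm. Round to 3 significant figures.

d = (8D³N_a·k / G)^(1/4) = (8·44.0³·20·2.3 / (82.4×10³))^0.25
  = (380.43)^0.25 = 4.4164 mm

4.42 mm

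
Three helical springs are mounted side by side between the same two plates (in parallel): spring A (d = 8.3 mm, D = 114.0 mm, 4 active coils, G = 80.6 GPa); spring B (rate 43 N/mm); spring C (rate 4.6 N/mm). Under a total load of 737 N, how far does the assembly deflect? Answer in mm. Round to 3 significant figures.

13.2 mm

k_A = Gd⁴/(8D³N_a) = (80.6×10³)(8.3⁴)/(8·114.0³·4) = 8.0683 N/mm
Parallel: k_eq = 8.0683 + 43 + 4.6 = 55.668 N/mm
δ = F/k_eq = 737/55.668 = 13.239 mm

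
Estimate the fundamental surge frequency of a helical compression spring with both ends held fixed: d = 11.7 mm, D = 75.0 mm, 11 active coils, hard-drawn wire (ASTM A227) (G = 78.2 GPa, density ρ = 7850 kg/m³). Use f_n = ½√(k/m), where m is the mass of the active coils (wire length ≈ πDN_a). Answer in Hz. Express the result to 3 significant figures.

k = Gd⁴/(8D³N_a) = (78.2×10³)(11.7⁴)/(8·75.0³·11) = 39.472 N/mm = 39472 N/m
Wire length L = πDN_a = π·75.0·11 = 2591.8 mm
m = ρ·(πd²/4)·L = 7850 × 107.51×10⁻⁶ m² × 2.5918 m = 2.1874 kg
f_n = ½√(k/m) = 0.5·√(39472/2.1874) = 0.5·√(18045) = 67.165 Hz

67.2 Hz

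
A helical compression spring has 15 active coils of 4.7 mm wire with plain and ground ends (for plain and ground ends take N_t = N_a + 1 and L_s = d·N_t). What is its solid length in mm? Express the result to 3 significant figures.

plain and ground ends: N_t = N_a + 1 = 15 + 1 = 16
L_s = d·N_t = 4.7 × 16 = 75.2 mm

75.2 mm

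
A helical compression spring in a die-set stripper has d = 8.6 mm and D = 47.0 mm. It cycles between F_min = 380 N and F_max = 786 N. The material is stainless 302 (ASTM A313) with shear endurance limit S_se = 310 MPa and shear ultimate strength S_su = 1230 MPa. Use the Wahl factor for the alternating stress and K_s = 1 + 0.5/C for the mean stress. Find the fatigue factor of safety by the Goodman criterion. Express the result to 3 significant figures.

C = D/d = 47.0/8.6 = 5.4651; K_W = (4C−1)/(4C−4)+0.615/C = 1.2805; K_s = 1+0.5/C = 1.0915
F_a = (F_max−F_min)/2 = 203 N; F_m = (F_max+F_min)/2 = 583 N
τ_a = K_W·8F_aD/(πd³) = 1.2805 × 38.198 = 48.912 MPa
τ_m = K_s·8F_mD/(πd³) = 1.0915 × 109.7 = 119.74 MPa
Goodman: 1/n_f = τ_a/S_se + τ_m/S_su = 48.912/310 + 119.74/1230 = 0.15778 + 0.09735 = 0.25513
n_f = 1/0.25513 = 3.92

3.92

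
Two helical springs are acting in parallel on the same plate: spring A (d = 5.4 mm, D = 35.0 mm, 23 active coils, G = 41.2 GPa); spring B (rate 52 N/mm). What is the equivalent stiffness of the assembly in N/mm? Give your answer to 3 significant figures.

k_A = Gd⁴/(8D³N_a) = (41.2×10³)(5.4⁴)/(8·35.0³·23) = 4.4407 N/mm
Parallel: k_eq = 4.4407 + 52 = 56.441 N/mm

56.4 N/mm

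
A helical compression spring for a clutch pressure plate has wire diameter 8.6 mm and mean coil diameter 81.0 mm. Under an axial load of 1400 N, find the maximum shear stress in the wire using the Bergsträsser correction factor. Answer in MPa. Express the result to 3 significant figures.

519 MPa

Spring index C = D/d = 81.0/8.6 = 9.4186
K_B = (4C+2)/(4C−3) = 39.674/34.674 = 1.1442
τ₀ = 8FD/(πd³) = 8·1400·81.0/(π·8.6³) = 907200/1998.2 = 454 MPa
τ_max = K·τ₀ = 1.1442 × 454 = 519.47 MPa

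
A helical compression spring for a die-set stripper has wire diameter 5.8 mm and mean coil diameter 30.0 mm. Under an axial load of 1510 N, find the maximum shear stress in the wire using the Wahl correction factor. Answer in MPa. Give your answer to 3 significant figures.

Spring index C = D/d = 30.0/5.8 = 5.1724
K_W = (4C−1)/(4C−4) + 0.615/C = 19.690/16.690 + 0.1189 = 1.2987
τ₀ = 8FD/(πd³) = 8·1510·30.0/(π·5.8³) = 362400/612.96 = 591.23 MPa
τ_max = K·τ₀ = 1.2987 × 591.23 = 767.8 MPa

768 MPa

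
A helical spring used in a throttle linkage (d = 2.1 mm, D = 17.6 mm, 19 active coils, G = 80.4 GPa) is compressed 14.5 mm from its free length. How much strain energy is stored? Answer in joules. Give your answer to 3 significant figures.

0.198 J

k = Gd⁴/(8D³N_a) = (80.4×10³)(2.1⁴)/(8·17.6³·19) = 1.8869 N/mm
U = ½kδ² = 0.5 × 1.8869 × 14.5² = 198.36 N·mm = 0.19836 J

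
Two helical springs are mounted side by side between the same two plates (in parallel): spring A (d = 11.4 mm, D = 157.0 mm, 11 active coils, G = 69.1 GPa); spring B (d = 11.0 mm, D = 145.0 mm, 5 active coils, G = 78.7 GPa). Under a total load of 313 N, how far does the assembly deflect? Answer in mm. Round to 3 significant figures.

k_A = Gd⁴/(8D³N_a) = (69.1×10³)(11.4⁴)/(8·157.0³·11) = 3.427 N/mm
k_B = Gd⁴/(8D³N_a) = (78.7×10³)(11.0⁴)/(8·145.0³·5) = 9.4489 N/mm
Parallel: k_eq = 3.427 + 9.4489 = 12.876 N/mm
δ = F/k_eq = 313/12.876 = 24.309 mm

24.3 mm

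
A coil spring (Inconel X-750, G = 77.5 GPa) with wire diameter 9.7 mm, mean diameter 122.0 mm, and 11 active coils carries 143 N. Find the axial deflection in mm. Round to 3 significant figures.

33.3 mm

k = Gd⁴/(8D³N_a) = (77.5×10³)(9.7⁴)/(8·122.0³·11) = 4.2936 N/mm
δ = F/k = 143 / 4.2936 = 33.305 mm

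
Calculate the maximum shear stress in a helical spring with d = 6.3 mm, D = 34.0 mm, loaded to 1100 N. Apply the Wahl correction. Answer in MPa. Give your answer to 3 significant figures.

Spring index C = D/d = 34.0/6.3 = 5.3968
K_W = (4C−1)/(4C−4) + 0.615/C = 20.587/17.587 + 0.1140 = 1.2845
τ₀ = 8FD/(πd³) = 8·1100·34.0/(π·6.3³) = 299200/785.55 = 380.88 MPa
τ_max = K·τ₀ = 1.2845 × 380.88 = 489.26 MPa

489 MPa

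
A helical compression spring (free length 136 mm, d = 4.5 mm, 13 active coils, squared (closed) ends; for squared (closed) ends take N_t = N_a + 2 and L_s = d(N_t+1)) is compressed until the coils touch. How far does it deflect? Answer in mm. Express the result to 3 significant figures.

64.0 mm

N_t = 15; L_s = 4.5·16 = 72 mm
δ_solid = L₀ − L_s = 136 − 72 = 64 mm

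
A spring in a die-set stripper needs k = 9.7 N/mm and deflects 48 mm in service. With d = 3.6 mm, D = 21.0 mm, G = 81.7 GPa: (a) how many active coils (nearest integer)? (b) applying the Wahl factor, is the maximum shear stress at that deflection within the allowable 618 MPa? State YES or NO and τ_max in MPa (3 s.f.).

(a) 19 coils; (b) NO, τ_max = 676 MPa

N_a = Gd⁴/(8D³k) = (81.7×10³)(3.6⁴)/(8·21.0³·9.7) = 19.09 → N_a = 19
Actual rate k = Gd⁴/(8D³·19) = 9.7483 N/mm
Working load F = kδ = 9.7483·48 = 467.92 N
C = 21.0/3.6 = 5.8333; K_W = (4C−1)/(4C−4)+0.615/C = 1.2606
τ_max = K_W·8FD/(πd³) = 1.2606·536.32 = 676.09 MPa
τ_max > 618 MPa → exceeds allowable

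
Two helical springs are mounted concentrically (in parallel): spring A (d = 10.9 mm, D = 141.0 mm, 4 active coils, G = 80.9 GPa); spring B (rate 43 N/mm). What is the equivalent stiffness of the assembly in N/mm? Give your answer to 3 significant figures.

k_A = Gd⁴/(8D³N_a) = (80.9×10³)(10.9⁴)/(8·141.0³·4) = 12.731 N/mm
Parallel: k_eq = 12.731 + 43 = 55.731 N/mm

55.7 N/mm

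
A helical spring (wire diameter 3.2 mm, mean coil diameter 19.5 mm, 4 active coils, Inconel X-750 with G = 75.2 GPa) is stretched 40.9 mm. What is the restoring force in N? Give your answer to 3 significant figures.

1360 N

k = Gd⁴/(8D³N_a) = (75.2×10³)(3.2⁴)/(8·19.5³·4) = 33.233 N/mm
F = k·δ = 33.233 × 40.9 = 1359.2 N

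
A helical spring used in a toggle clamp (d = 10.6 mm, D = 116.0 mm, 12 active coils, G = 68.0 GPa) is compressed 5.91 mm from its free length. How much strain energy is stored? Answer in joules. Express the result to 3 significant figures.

0.100 J

k = Gd⁴/(8D³N_a) = (68.0×10³)(10.6⁴)/(8·116.0³·12) = 5.7291 N/mm
U = ½kδ² = 0.5 × 5.7291 × 5.91² = 100.05 N·mm = 0.10005 J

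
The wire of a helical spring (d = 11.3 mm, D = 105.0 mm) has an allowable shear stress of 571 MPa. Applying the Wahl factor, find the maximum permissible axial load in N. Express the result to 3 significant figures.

2660 N

C = D/d = 105.0/11.3 = 9.2920
K_W = (4C−1)/(4C−4) + 0.615/C = 36.168/33.168 + 0.0662 = 1.1566
τ_max = K·8FD/(πd³) → F_max = τ_allow·πd³/(8DK)
F_max = 571·π·11.3³/(8·105.0·1.1566) = 2.5883e+06/971.57 = 2664.1 N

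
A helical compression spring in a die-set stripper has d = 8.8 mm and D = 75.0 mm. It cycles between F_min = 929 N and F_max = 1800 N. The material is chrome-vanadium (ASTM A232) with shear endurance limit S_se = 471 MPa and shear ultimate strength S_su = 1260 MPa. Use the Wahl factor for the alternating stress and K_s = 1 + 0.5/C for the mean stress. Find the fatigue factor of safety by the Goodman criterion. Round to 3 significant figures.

C = D/d = 75.0/8.8 = 8.5227; K_W = (4C−1)/(4C−4)+0.615/C = 1.1719; K_s = 1+0.5/C = 1.0587
F_a = (F_max−F_min)/2 = 435.5 N; F_m = (F_max+F_min)/2 = 1364.5 N
τ_a = K_W·8F_aD/(πd³) = 1.1719 × 122.05 = 143.03 MPa
τ_m = K_s·8F_mD/(πd³) = 1.0587 × 382.41 = 404.84 MPa
Goodman: 1/n_f = τ_a/S_se + τ_m/S_su = 143.03/471 + 404.84/1260 = 0.30367 + 0.32130 = 0.62497
n_f = 1/0.62497 = 1.6

1.60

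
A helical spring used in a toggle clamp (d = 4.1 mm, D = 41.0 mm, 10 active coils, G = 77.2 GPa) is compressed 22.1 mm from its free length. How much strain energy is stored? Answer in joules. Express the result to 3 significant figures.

0.966 J

k = Gd⁴/(8D³N_a) = (77.2×10³)(4.1⁴)/(8·41.0³·10) = 3.9565 N/mm
U = ½kδ² = 0.5 × 3.9565 × 22.1² = 966.2 N·mm = 0.9662 J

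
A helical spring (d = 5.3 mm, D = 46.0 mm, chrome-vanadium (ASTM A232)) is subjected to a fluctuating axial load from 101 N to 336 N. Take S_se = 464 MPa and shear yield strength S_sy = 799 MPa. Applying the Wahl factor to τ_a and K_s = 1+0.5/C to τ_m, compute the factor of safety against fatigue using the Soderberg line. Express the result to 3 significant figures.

C = D/d = 46.0/5.3 = 8.6792; K_W = (4C−1)/(4C−4)+0.615/C = 1.1685; K_s = 1+0.5/C = 1.0576
F_a = (F_max−F_min)/2 = 117.5 N; F_m = (F_max+F_min)/2 = 218.5 N
τ_a = K_W·8F_aD/(πd³) = 1.1685 × 92.45 = 108.03 MPa
τ_m = K_s·8F_mD/(πd³) = 1.0576 × 171.92 = 181.82 MPa
Soderberg: 1/n_f = τ_a/S_se + τ_m/S_sy = 108.03/464 + 181.82/799 = 0.23282 + 0.22756 = 0.46039
n_f = 1/0.46039 = 2.172

2.17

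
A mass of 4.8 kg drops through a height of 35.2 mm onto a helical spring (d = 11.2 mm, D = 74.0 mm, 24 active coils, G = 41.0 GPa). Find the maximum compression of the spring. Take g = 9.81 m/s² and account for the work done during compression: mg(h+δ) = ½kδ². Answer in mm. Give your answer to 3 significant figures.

k = Gd⁴/(8D³N_a) = (41.0×10³)(11.2⁴)/(8·74.0³·24) = 8.292 N/mm
W = mg = 4.8 × 9.81 = 47.088 N
½kδ² − Wδ − Wh = 0 → δ = (W + √(W² + 2kWh))/k
δ = (47.088 + √(2217.3 + 27488))/8.292 = (47.088 + 172.35)/8.292 = 26.464 mm

26.5 mm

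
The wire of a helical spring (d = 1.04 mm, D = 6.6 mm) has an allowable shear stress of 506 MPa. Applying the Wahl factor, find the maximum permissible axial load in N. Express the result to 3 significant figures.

C = D/d = 6.6/1.04 = 6.3462
K_W = (4C−1)/(4C−4) + 0.615/C = 24.385/21.385 + 0.0969 = 1.2372
τ_max = K·8FD/(πd³) → F_max = τ_allow·πd³/(8DK)
F_max = 506·π·1.04³/(8·6.6·1.2372) = 1788.1/65.324 = 27.373 N

27.4 N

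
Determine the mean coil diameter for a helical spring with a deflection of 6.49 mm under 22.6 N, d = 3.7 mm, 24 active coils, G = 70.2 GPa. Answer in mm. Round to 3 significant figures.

27.0 mm

Required rate k = F/δ = 22.6/6.49 = 3.4823 N/mm
D = (Gd⁴/(8N_a·k))^(1/3) = (70.2×10³·3.7⁴/(8·24·3.4823))^(1/3)
  = (19677.9)^(1/3) = 26.9977 mm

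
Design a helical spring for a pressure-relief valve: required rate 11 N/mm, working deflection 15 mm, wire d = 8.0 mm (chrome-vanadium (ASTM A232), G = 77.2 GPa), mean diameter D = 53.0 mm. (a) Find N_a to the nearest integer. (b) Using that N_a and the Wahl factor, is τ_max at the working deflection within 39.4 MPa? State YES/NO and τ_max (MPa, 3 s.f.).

N_a = Gd⁴/(8D³k) = (77.2×10³)(8.0⁴)/(8·53.0³·11) = 24.14 → N_a = 24
Actual rate k = Gd⁴/(8D³·24) = 11.062 N/mm
Working load F = kδ = 11.062·15 = 165.94 N
C = 53.0/8.0 = 6.6250; K_W = (4C−1)/(4C−4)+0.615/C = 1.2262
τ_max = K_W·8FD/(πd³) = 1.2262·43.741 = 53.633 MPa
τ_max > 39.4 MPa → exceeds allowable

(a) 24 coils; (b) NO, τ_max = 53.6 MPa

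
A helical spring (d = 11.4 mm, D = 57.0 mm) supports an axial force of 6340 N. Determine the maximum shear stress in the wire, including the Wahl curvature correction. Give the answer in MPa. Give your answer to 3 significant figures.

814 MPa

Spring index C = D/d = 57.0/11.4 = 5.0000
K_W = (4C−1)/(4C−4) + 0.615/C = 19.000/16.000 + 0.1230 = 1.3105
τ₀ = 8FD/(πd³) = 8·6340·57.0/(π·11.4³) = 2.89104e+06/4654.4 = 621.14 MPa
τ_max = K·τ₀ = 1.3105 × 621.14 = 814 MPa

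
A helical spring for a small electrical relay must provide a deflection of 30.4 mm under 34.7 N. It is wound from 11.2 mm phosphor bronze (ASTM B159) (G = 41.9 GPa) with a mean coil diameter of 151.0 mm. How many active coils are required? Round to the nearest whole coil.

21

Required rate k = F/δ = 34.7/30.4 = 1.1414 N/mm
N_a = Gd⁴/(8D³k) = (41.9×10³ × 11.2⁴)/(8 × 151.0³ × 1.1414)
    = 6.59305e+08 / 3.14396e+07 = 20.97 → 21 coils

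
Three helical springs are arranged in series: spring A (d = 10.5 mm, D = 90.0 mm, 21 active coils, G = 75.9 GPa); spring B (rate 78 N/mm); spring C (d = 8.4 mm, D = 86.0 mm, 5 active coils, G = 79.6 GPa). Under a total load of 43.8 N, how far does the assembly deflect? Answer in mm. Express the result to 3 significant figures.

k_A = Gd⁴/(8D³N_a) = (75.9×10³)(10.5⁴)/(8·90.0³·21) = 7.5329 N/mm
k_C = Gd⁴/(8D³N_a) = (79.6×10³)(8.4⁴)/(8·86.0³·5) = 15.577 N/mm
Series: 1/k_eq = 1/7.5329 + 1/78 + 1/15.577 = 0.20977; k_eq = 4.7671 N/mm
δ = F/k_eq = 43.8/4.7671 = 9.1879 mm

9.19 mm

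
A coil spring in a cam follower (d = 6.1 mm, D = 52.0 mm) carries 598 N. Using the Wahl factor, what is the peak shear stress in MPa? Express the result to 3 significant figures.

409 MPa

Spring index C = D/d = 52.0/6.1 = 8.5246
K_W = (4C−1)/(4C−4) + 0.615/C = 33.098/30.098 + 0.0721 = 1.1718
τ₀ = 8FD/(πd³) = 8·598·52.0/(π·6.1³) = 248768/713.08 = 348.86 MPa
τ_max = K·τ₀ = 1.1718 × 348.86 = 408.8 MPa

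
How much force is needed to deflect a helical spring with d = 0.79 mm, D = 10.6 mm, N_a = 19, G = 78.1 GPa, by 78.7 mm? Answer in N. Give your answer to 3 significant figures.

13.2 N

k = Gd⁴/(8D³N_a) = (78.1×10³)(0.79⁴)/(8·10.6³·19) = 0.16803 N/mm
F = k·δ = 0.16803 × 78.7 = 13.224 N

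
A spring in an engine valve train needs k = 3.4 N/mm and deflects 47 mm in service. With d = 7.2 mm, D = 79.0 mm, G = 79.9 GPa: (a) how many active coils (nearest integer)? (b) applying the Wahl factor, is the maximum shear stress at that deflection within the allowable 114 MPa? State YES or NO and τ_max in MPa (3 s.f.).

N_a = Gd⁴/(8D³k) = (79.9×10³)(7.2⁴)/(8·79.0³·3.4) = 16.01 → N_a = 16
Actual rate k = Gd⁴/(8D³·16) = 3.4024 N/mm
Working load F = kδ = 3.4024·47 = 159.91 N
C = 79.0/7.2 = 10.9722; K_W = (4C−1)/(4C−4)+0.615/C = 1.1313
τ_max = K_W·8FD/(πd³) = 1.1313·86.189 = 97.502 MPa
τ_max ≤ 114 MPa → acceptable

(a) 16 coils; (b) YES, τ_max = 97.5 MPa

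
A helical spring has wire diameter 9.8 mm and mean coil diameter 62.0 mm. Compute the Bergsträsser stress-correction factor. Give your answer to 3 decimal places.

C = D/d = 62.0/9.8 = 6.3265
K_B = (4C+2)/(4C−3) = 27.306/22.306 = 1.2242

1.224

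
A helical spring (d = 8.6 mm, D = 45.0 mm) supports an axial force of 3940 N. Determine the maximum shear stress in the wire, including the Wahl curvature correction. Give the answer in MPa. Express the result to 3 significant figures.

919 MPa

Spring index C = D/d = 45.0/8.6 = 5.2326
K_W = (4C−1)/(4C−4) + 0.615/C = 19.930/16.930 + 0.1175 = 1.2947
τ₀ = 8FD/(πd³) = 8·3940·45.0/(π·8.6³) = 1.4184e+06/1998.2 = 709.83 MPa
τ_max = K·τ₀ = 1.2947 × 709.83 = 919.04 MPa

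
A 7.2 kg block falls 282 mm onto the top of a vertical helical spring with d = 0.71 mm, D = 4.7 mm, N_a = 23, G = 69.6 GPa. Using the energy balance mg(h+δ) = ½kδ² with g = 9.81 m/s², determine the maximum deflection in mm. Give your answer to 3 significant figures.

297 mm

k = Gd⁴/(8D³N_a) = (69.6×10³)(0.71⁴)/(8·4.7³·23) = 0.92583 N/mm
W = mg = 7.2 × 9.81 = 70.632 N
½kδ² − Wδ − Wh = 0 → δ = (W + √(W² + 2kWh))/k
δ = (70.632 + √(4988.9 + 36881.8))/0.92583 = (70.632 + 204.62)/0.92583 = 297.31 mm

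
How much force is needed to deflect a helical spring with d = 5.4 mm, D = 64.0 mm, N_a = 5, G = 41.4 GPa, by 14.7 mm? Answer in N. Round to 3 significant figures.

k = Gd⁴/(8D³N_a) = (41.4×10³)(5.4⁴)/(8·64.0³·5) = 3.3572 N/mm
F = k·δ = 3.3572 × 14.7 = 49.351 N

49.4 N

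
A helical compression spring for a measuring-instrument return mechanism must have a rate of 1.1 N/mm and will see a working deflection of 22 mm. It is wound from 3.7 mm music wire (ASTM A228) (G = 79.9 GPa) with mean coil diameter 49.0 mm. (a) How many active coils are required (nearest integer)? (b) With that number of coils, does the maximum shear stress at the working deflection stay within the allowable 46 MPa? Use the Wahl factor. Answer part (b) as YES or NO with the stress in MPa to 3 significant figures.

(a) 14 coils; (b) NO, τ_max = 68.2 MPa

N_a = Gd⁴/(8D³k) = (79.9×10³)(3.7⁴)/(8·49.0³·1.1) = 14.46 → N_a = 14
Actual rate k = Gd⁴/(8D³·14) = 1.1364 N/mm
Working load F = kδ = 1.1364·22 = 25.002 N
C = 49.0/3.7 = 13.2432; K_W = (4C−1)/(4C−4)+0.615/C = 1.1077
τ_max = K_W·8FD/(πd³) = 1.1077·61.589 = 68.222 MPa
τ_max > 46 MPa → exceeds allowable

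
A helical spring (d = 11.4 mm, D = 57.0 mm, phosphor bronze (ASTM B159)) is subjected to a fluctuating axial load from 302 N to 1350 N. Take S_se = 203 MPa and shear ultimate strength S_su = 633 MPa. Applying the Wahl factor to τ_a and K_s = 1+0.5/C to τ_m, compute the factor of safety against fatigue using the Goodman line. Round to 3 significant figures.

C = D/d = 57.0/11.4 = 5.0000; K_W = (4C−1)/(4C−4)+0.615/C = 1.3105; K_s = 1+0.5/C = 1.1000
F_a = (F_max−F_min)/2 = 524 N; F_m = (F_max+F_min)/2 = 826 N
τ_a = K_W·8F_aD/(πd³) = 1.3105 × 51.337 = 67.277 MPa
τ_m = K_s·8F_mD/(πd³) = 1.1000 × 80.925 = 89.017 MPa
Goodman: 1/n_f = τ_a/S_se + τ_m/S_su = 67.277/203 + 89.017/633 = 0.33142 + 0.14063 = 0.47204
n_f = 1/0.47204 = 2.118

2.12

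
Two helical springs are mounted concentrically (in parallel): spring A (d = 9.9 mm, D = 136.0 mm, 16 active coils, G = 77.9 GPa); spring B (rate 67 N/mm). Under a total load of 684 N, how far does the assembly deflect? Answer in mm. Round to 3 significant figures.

k_A = Gd⁴/(8D³N_a) = (77.9×10³)(9.9⁴)/(8·136.0³·16) = 2.3241 N/mm
Parallel: k_eq = 2.3241 + 67 = 69.324 N/mm
δ = F/k_eq = 684/69.324 = 9.8667 mm

9.87 mm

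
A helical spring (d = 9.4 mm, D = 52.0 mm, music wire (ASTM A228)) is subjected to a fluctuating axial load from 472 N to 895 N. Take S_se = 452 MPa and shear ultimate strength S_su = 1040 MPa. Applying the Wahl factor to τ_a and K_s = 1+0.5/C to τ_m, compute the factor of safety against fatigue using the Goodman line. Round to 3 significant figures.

C = D/d = 52.0/9.4 = 5.5319; K_W = (4C−1)/(4C−4)+0.615/C = 1.2767; K_s = 1+0.5/C = 1.0904
F_a = (F_max−F_min)/2 = 211.5 N; F_m = (F_max+F_min)/2 = 683.5 N
τ_a = K_W·8F_aD/(πd³) = 1.2767 × 33.719 = 43.047 MPa
τ_m = K_s·8F_mD/(πd³) = 1.0904 × 108.97 = 118.82 MPa
Goodman: 1/n_f = τ_a/S_se + τ_m/S_su = 43.047/452 + 118.82/1040 = 0.09524 + 0.11425 = 0.20948
n_f = 1/0.20948 = 4.774

4.77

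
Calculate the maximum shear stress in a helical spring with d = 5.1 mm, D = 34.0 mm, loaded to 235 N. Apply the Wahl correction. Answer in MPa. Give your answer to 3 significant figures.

188 MPa

Spring index C = D/d = 34.0/5.1 = 6.6667
K_W = (4C−1)/(4C−4) + 0.615/C = 25.667/22.667 + 0.0922 = 1.2246
τ₀ = 8FD/(πd³) = 8·235·34.0/(π·5.1³) = 63920/416.74 = 153.38 MPa
τ_max = K·τ₀ = 1.2246 × 153.38 = 187.83 MPa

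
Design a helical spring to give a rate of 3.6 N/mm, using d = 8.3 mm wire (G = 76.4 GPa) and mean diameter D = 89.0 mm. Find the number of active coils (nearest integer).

18

N_a = Gd⁴/(8D³k) = (76.4×10³ × 8.3⁴)/(8 × 89.0³ × 3.6)
    = 3.62582e+08 / 2.03031e+07 = 17.86 → 18 coils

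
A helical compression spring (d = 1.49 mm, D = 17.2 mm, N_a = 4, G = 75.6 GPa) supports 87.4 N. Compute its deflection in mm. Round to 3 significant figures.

k = Gd⁴/(8D³N_a) = (75.6×10³)(1.49⁴)/(8·17.2³·4) = 2.2884 N/mm
δ = F/k = 87.4 / 2.2884 = 38.193 mm

38.2 mm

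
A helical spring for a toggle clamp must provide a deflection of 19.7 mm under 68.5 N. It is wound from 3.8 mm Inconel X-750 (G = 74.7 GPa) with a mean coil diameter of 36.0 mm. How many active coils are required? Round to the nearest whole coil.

12

Required rate k = F/δ = 68.5/19.7 = 3.4772 N/mm
N_a = Gd⁴/(8D³k) = (74.7×10³ × 3.8⁴)/(8 × 36.0³ × 3.4772)
    = 1.5576e+07 / 1.29784e+06 = 12 → 12 coils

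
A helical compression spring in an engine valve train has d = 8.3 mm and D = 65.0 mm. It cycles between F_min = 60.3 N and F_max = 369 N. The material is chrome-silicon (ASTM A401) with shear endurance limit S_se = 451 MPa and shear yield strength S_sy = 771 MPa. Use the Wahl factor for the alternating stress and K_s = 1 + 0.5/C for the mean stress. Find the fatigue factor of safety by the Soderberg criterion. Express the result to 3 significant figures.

C = D/d = 65.0/8.3 = 7.8313; K_W = (4C−1)/(4C−4)+0.615/C = 1.1883; K_s = 1+0.5/C = 1.0638
F_a = (F_max−F_min)/2 = 154.35 N; F_m = (F_max+F_min)/2 = 214.65 N
τ_a = K_W·8F_aD/(πd³) = 1.1883 × 44.681 = 53.096 MPa
τ_m = K_s·8F_mD/(πd³) = 1.0638 × 62.137 = 66.104 MPa
Soderberg: 1/n_f = τ_a/S_se + τ_m/S_sy = 53.096/451 + 66.104/771 = 0.11773 + 0.08574 = 0.20347
n_f = 1/0.20347 = 4.915

4.91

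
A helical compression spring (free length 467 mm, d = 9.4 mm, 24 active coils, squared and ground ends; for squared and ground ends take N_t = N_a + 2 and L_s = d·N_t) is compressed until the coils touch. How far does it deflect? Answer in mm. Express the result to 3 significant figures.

223 mm

N_t = 26; L_s = 9.4·26 = 244.4 mm
δ_solid = L₀ − L_s = 467 − 244.4 = 222.6 mm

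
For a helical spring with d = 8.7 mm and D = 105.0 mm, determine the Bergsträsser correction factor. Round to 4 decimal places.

1.1104

C = D/d = 105.0/8.7 = 12.0690
K_B = (4C+2)/(4C−3) = 50.276/45.276 = 1.1104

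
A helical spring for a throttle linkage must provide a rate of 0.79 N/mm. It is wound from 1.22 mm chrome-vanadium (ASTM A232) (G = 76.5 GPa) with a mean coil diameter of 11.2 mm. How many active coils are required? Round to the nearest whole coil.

19

N_a = Gd⁴/(8D³k) = (76.5×10³ × 1.22⁴)/(8 × 11.2³ × 0.79)
    = 169473 / 8879.14 = 19.09 → 19 coils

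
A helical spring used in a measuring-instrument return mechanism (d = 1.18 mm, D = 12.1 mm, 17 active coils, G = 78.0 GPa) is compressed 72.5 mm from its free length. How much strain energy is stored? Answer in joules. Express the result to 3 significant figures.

1.65 J

k = Gd⁴/(8D³N_a) = (78.0×10³)(1.18⁴)/(8·12.1³·17) = 0.62766 N/mm
U = ½kδ² = 0.5 × 0.62766 × 72.5² = 1649.6 N·mm = 1.6496 J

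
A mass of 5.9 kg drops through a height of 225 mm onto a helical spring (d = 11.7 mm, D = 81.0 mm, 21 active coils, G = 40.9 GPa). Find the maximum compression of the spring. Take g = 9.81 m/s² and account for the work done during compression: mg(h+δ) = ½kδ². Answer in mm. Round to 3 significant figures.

k = Gd⁴/(8D³N_a) = (40.9×10³)(11.7⁴)/(8·81.0³·21) = 8.5843 N/mm
W = mg = 5.9 × 9.81 = 57.879 N
½kδ² − Wδ − Wh = 0 → δ = (W + √(W² + 2kWh))/k
δ = (57.879 + √(3350 + 223582))/8.5843 = (57.879 + 476.37)/8.5843 = 62.236 mm

62.2 mm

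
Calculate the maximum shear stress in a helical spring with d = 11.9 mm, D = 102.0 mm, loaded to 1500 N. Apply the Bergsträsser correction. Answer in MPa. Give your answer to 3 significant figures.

Spring index C = D/d = 102.0/11.9 = 8.5714
K_B = (4C+2)/(4C−3) = 36.286/31.286 = 1.1598
τ₀ = 8FD/(πd³) = 8·1500·102.0/(π·11.9³) = 1.224e+06/5294.1 = 231.2 MPa
τ_max = K·τ₀ = 1.1598 × 231.2 = 268.15 MPa

268 MPa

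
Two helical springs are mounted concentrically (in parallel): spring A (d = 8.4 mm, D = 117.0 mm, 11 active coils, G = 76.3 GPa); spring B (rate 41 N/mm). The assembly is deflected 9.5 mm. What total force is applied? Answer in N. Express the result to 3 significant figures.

415 N

k_A = Gd⁴/(8D³N_a) = (76.3×10³)(8.4⁴)/(8·117.0³·11) = 2.6953 N/mm
Parallel: k_eq = 2.6953 + 41 = 43.695 N/mm
F = k_eq·δ = 43.695·9.5 = 415.11 N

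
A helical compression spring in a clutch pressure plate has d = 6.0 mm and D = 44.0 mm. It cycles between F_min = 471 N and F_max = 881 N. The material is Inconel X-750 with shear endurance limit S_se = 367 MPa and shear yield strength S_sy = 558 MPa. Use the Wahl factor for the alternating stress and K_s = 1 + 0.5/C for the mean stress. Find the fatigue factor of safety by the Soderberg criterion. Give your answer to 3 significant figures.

0.981

C = D/d = 44.0/6.0 = 7.3333; K_W = (4C−1)/(4C−4)+0.615/C = 1.2023; K_s = 1+0.5/C = 1.0682
F_a = (F_max−F_min)/2 = 205 N; F_m = (F_max+F_min)/2 = 676 N
τ_a = K_W·8F_aD/(πd³) = 1.2023 × 106.34 = 127.85 MPa
τ_m = K_s·8F_mD/(πd³) = 1.0682 × 350.66 = 374.57 MPa
Soderberg: 1/n_f = τ_a/S_se + τ_m/S_sy = 127.85/367 + 374.57/558 = 0.34836 + 0.67127 = 1.0196
n_f = 1/1.0196 = 0.9807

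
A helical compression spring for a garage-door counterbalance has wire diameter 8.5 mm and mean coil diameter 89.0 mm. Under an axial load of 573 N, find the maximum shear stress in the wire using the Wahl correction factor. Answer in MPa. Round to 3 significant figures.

241 MPa

Spring index C = D/d = 89.0/8.5 = 10.4706
K_W = (4C−1)/(4C−4) + 0.615/C = 40.882/37.882 + 0.0587 = 1.1379
τ₀ = 8FD/(πd³) = 8·573·89.0/(π·8.5³) = 407976/1929.3 = 211.46 MPa
τ_max = K·τ₀ = 1.1379 × 211.46 = 240.63 MPa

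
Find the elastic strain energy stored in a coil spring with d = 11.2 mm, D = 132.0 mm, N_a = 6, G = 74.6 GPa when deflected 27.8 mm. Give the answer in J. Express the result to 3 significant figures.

4.11 J

k = Gd⁴/(8D³N_a) = (74.6×10³)(11.2⁴)/(8·132.0³·6) = 10.633 N/mm
U = ½kδ² = 0.5 × 10.633 × 27.8² = 4108.7 N·mm = 4.1087 J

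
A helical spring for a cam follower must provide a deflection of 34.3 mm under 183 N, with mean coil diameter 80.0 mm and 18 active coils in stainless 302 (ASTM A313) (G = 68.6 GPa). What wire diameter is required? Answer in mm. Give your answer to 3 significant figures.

Required rate k = F/δ = 183/34.3 = 5.3353 N/mm
d = (8D³N_a·k / G)^(1/4) = (8·80.0³·18·5.3353 / (68.6×10³))^0.25
  = (5734.1)^0.25 = 8.7019 mm

8.70 mm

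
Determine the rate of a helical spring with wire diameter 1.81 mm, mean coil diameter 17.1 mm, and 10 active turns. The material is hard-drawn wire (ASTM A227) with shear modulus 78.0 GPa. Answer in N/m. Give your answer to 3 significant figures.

2090 N/m

k = Gd⁴/(8D³N_a) = (78.0×10³ × 1.81⁴) / (8 × 17.1³ × 10)
  = 837161 / 400017 = 2.0928 N/mm = 2092.8 N/m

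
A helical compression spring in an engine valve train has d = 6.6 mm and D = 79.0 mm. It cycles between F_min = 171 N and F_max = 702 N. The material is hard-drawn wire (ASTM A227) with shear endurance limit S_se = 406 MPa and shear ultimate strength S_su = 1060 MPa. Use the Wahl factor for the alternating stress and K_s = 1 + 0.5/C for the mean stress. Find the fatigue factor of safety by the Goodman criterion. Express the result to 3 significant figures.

C = D/d = 79.0/6.6 = 11.9697; K_W = (4C−1)/(4C−4)+0.615/C = 1.1197; K_s = 1+0.5/C = 1.0418
F_a = (F_max−F_min)/2 = 265.5 N; F_m = (F_max+F_min)/2 = 436.5 N
τ_a = K_W·8F_aD/(πd³) = 1.1197 × 185.78 = 208.03 MPa
τ_m = K_s·8F_mD/(πd³) = 1.0418 × 305.44 = 318.19 MPa
Goodman: 1/n_f = τ_a/S_se + τ_m/S_su = 208.03/406 + 318.19/1060 = 0.51238 + 0.30018 = 0.81257
n_f = 1/0.81257 = 1.231

1.23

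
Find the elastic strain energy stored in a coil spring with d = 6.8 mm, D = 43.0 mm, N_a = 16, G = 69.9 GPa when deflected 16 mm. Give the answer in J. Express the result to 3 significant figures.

k = Gd⁴/(8D³N_a) = (69.9×10³)(6.8⁴)/(8·43.0³·16) = 14.686 N/mm
U = ½kδ² = 0.5 × 14.686 × 16² = 1879.8 N·mm = 1.8798 J

1.88 J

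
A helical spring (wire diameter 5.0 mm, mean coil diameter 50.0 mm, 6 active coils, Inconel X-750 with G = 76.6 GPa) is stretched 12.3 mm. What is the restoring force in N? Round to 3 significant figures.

98.1 N

k = Gd⁴/(8D³N_a) = (76.6×10³)(5.0⁴)/(8·50.0³·6) = 7.9792 N/mm
F = k·δ = 7.9792 × 12.3 = 98.144 N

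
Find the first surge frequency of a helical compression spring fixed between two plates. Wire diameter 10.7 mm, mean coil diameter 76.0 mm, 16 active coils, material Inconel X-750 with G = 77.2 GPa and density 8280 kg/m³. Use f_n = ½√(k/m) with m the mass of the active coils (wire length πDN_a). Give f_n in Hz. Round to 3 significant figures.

k = Gd⁴/(8D³N_a) = (77.2×10³)(10.7⁴)/(8·76.0³·16) = 18.01 N/mm = 18010 N/m
Wire length L = πDN_a = π·76.0·16 = 3820.2 mm
m = ρ·(πd²/4)·L = 8280 × 89.92×10⁻⁶ m² × 3.8202 m = 2.8443 kg
f_n = ½√(k/m) = 0.5·√(18010/2.8443) = 0.5·√(6331.8) = 39.786 Hz

39.8 Hz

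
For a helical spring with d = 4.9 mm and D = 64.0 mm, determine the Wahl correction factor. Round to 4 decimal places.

1.1093

C = D/d = 64.0/4.9 = 13.0612
K_W = (4C−1)/(4C−4) + 0.615/C = 51.245/48.245 + 0.0471 = 1.1093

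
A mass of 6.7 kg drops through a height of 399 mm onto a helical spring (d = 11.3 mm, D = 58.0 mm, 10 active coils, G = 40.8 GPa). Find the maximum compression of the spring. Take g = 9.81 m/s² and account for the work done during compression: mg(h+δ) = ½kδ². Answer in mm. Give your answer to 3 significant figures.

k = Gd⁴/(8D³N_a) = (40.8×10³)(11.3⁴)/(8·58.0³·10) = 42.619 N/mm
W = mg = 6.7 × 9.81 = 65.727 N
½kδ² − Wδ − Wh = 0 → δ = (W + √(W² + 2kWh))/k
δ = (65.727 + √(4320 + 2.23536e+06))/42.619 = (65.727 + 1496.6)/42.619 = 36.657 mm

36.7 mm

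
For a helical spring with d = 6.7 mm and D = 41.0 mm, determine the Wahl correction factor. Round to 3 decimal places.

1.247

C = D/d = 41.0/6.7 = 6.1194
K_W = (4C−1)/(4C−4) + 0.615/C = 23.478/20.478 + 0.1005 = 1.2470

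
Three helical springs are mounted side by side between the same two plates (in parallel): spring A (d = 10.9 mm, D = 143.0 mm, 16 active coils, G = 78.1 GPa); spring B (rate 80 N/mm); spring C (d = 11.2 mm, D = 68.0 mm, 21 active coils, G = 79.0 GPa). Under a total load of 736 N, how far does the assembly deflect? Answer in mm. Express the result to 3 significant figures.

k_A = Gd⁴/(8D³N_a) = (78.1×10³)(10.9⁴)/(8·143.0³·16) = 2.9454 N/mm
k_C = Gd⁴/(8D³N_a) = (79.0×10³)(11.2⁴)/(8·68.0³·21) = 23.532 N/mm
Parallel: k_eq = 2.9454 + 80 + 23.532 = 106.48 N/mm
δ = F/k_eq = 736/106.48 = 6.9123 mm

6.91 mm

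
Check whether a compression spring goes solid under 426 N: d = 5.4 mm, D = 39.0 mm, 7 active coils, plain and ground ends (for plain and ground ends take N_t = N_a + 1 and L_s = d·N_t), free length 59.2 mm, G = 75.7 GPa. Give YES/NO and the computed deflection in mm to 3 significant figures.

YES, δ = 22.0 mm

k = Gd⁴/(8D³N_a) = (75.7×10³)(5.4⁴)/(8·39.0³·7) = 19.377 N/mm
N_t = 8; L_s = 5.4·8 = 43.2 mm; δ_solid = L₀ − L_s = 59.2 − 43.2 = 16 mm
δ = F/k = 426/19.377 = 21.985 mm
δ ≥ δ_solid → spring goes solid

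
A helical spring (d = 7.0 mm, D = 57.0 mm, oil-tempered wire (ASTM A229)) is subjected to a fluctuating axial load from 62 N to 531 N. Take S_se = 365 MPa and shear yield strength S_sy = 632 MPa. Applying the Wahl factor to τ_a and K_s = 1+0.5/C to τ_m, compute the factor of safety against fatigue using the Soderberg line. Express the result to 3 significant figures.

1.88

C = D/d = 57.0/7.0 = 8.1429; K_W = (4C−1)/(4C−4)+0.615/C = 1.1805; K_s = 1+0.5/C = 1.0614
F_a = (F_max−F_min)/2 = 234.5 N; F_m = (F_max+F_min)/2 = 296.5 N
τ_a = K_W·8F_aD/(πd³) = 1.1805 × 99.235 = 117.15 MPa
τ_m = K_s·8F_mD/(πd³) = 1.0614 × 125.47 = 133.18 MPa
Soderberg: 1/n_f = τ_a/S_se + τ_m/S_sy = 117.15/365 + 133.18/632 = 0.32096 + 0.21072 = 0.53168
n_f = 1/0.53168 = 1.881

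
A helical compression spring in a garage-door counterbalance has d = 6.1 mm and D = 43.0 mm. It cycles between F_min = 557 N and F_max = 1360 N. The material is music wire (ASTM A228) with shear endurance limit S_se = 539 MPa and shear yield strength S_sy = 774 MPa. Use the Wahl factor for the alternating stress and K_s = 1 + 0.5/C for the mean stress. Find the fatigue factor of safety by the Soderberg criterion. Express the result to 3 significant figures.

0.930

C = D/d = 43.0/6.1 = 7.0492; K_W = (4C−1)/(4C−4)+0.615/C = 1.2112; K_s = 1+0.5/C = 1.0709
F_a = (F_max−F_min)/2 = 401.5 N; F_m = (F_max+F_min)/2 = 958.5 N
τ_a = K_W·8F_aD/(πd³) = 1.2112 × 193.69 = 234.6 MPa
τ_m = K_s·8F_mD/(πd³) = 1.0709 × 462.39 = 495.19 MPa
Soderberg: 1/n_f = τ_a/S_se + τ_m/S_sy = 234.6/539 + 495.19/774 = 0.43525 + 0.63978 = 1.075
n_f = 1/1.075 = 0.9302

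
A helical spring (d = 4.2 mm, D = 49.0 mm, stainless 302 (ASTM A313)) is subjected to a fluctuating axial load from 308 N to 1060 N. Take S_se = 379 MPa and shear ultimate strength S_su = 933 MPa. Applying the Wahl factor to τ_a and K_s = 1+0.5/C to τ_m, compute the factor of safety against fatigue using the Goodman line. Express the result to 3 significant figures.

0.316

C = D/d = 49.0/4.2 = 11.6667; K_W = (4C−1)/(4C−4)+0.615/C = 1.1230; K_s = 1+0.5/C = 1.0429
F_a = (F_max−F_min)/2 = 376 N; F_m = (F_max+F_min)/2 = 684 N
τ_a = K_W·8F_aD/(πd³) = 1.1230 × 633.25 = 711.16 MPa
τ_m = K_s·8F_mD/(πd³) = 1.0429 × 1152 = 1201.3 MPa
Goodman: 1/n_f = τ_a/S_se + τ_m/S_su = 711.16/379 + 1201.3/933 = 1.87641 + 1.28762 = 3.164
n_f = 1/3.164 = 0.3161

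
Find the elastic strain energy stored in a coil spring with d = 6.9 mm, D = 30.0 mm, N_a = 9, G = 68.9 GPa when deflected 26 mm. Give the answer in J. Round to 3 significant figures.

k = Gd⁴/(8D³N_a) = (68.9×10³)(6.9⁴)/(8·30.0³·9) = 80.338 N/mm
U = ½kδ² = 0.5 × 80.338 × 26² = 27154 N·mm = 27.154 J

27.2 J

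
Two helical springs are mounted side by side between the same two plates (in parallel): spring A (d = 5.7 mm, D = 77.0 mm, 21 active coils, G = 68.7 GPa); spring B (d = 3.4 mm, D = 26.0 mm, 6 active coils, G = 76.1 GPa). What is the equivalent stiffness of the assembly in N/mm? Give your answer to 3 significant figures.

k_A = Gd⁴/(8D³N_a) = (68.7×10³)(5.7⁴)/(8·77.0³·21) = 0.94553 N/mm
k_B = Gd⁴/(8D³N_a) = (76.1×10³)(3.4⁴)/(8·26.0³·6) = 12.054 N/mm
Parallel: k_eq = 0.94553 + 12.054 = 13 N/mm

13.0 N/mm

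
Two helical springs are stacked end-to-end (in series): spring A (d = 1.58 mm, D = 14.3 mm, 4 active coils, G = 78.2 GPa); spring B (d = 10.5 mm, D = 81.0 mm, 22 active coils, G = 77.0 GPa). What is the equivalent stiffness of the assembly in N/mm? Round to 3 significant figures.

3.43 N/mm

k_A = Gd⁴/(8D³N_a) = (78.2×10³)(1.58⁴)/(8·14.3³·4) = 5.2081 N/mm
k_B = Gd⁴/(8D³N_a) = (77.0×10³)(10.5⁴)/(8·81.0³·22) = 10.006 N/mm
Series: 1/k_eq = 1/5.2081 + 1/10.006 = 0.29195; k_eq = 3.4253 N/mm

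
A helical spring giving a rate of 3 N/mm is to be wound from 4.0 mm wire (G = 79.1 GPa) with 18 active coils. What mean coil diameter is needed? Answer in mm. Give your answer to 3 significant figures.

36.1 mm

D = (Gd⁴/(8N_a·k))^(1/3) = (79.1×10³·4.0⁴/(8·18·3))^(1/3)
  = (46874.1)^(1/3) = 36.0560 mm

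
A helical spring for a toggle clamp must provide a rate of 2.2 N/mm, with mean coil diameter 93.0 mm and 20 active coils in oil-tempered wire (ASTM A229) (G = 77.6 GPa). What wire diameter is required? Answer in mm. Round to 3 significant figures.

d = (8D³N_a·k / G)^(1/4) = (8·93.0³·20·2.2 / (77.6×10³))^0.25
  = (3648.6)^0.25 = 7.7720 mm

7.77 mm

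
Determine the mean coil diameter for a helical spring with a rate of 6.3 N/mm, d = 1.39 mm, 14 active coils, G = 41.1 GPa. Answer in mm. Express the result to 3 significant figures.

D = (Gd⁴/(8N_a·k))^(1/3) = (41.1×10³·1.39⁴/(8·14·6.3))^(1/3)
  = (217.442)^(1/3) = 6.0133 mm

6.01 mm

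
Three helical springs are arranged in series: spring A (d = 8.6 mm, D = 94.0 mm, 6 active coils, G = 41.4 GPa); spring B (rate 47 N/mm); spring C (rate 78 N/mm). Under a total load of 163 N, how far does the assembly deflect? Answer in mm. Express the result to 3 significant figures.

k_A = Gd⁴/(8D³N_a) = (41.4×10³)(8.6⁴)/(8·94.0³·6) = 5.6803 N/mm
Series: 1/k_eq = 1/5.6803 + 1/47 + 1/78 = 0.21014; k_eq = 4.7586 N/mm
δ = F/k_eq = 163/4.7586 = 34.254 mm

34.3 mm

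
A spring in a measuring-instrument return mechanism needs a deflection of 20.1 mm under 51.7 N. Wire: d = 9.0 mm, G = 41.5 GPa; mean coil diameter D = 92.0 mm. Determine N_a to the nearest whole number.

Required rate k = F/δ = 51.7/20.1 = 2.5721 N/mm
N_a = Gd⁴/(8D³k) = (41.5×10³ × 9.0⁴)/(8 × 92.0³ × 2.5721)
    = 2.72282e+08 / 1.60232e+07 = 16.99 → 17 coils

17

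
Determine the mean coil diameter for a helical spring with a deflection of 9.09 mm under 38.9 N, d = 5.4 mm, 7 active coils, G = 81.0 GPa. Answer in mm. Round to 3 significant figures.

66.0 mm

Required rate k = F/δ = 38.9/9.09 = 4.2794 N/mm
D = (Gd⁴/(8N_a·k))^(1/3) = (81.0×10³·5.4⁴/(8·7·4.2794))^(1/3)
  = (287400)^(1/3) = 65.9926 mm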